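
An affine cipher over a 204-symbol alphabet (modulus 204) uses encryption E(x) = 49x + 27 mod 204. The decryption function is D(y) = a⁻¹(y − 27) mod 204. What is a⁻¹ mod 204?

Extended Euclidean algorithm:
204 = 4×49 + 8
49 = 6×8 + 1
8 = 8×1 + 0
gcd = 1, so the inverse exists. Back-substitute:
1 = 49 − 6·8
1 = −6·204 + 25·49
So 49·25 ≡ 1 (mod 204).

25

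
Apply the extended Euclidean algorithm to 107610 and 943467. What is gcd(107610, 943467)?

3

Repeated division:
943467 = 8×107610 + 82587
107610 = 1×82587 + 25023
82587 = 3×25023 + 7518
25023 = 3×7518 + 2469
7518 = 3×2469 + 111
2469 = 22×111 + 27
111 = 4×27 + 3
27 = 9×3 + 0
gcd(107610, 943467) = 3.
Express as a combination:
3 = 111 − 4·27
3 = −4·2469 + 89·111
3 = 89·7518 − 271·2469
3 = −271·25023 + 902·7518
3 = 902·82587 − 2977·25023
3 = −2977·107610 + 3879·82587
3 = 3879·943467 − 34009·107610
So 3 = (3879)·943467 + (-34009)·107610.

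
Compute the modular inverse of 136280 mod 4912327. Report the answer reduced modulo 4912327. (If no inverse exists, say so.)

319258

gcd(4912327, 136280) by repeated division:
4912327 = 36×136280 + 6247
136280 = 21×6247 + 5093
6247 = 1×5093 + 1154
5093 = 4×1154 + 477
1154 = 2×477 + 200
477 = 2×200 + 77
200 = 2×77 + 46
77 = 1×46 + 31
46 = 1×31 + 15
31 = 2×15 + 1
15 = 15×1 + 0
gcd = 1, so the inverse exists. Back-substitute:
1 = 31 − 2·15
1 = −2·46 + 3·31
1 = 3·77 − 5·46
1 = −5·200 + 13·77
1 = 13·477 − 31·200
1 = −31·1154 + 75·477
1 = 75·5093 − 331·1154
1 = −331·6247 + 406·5093
1 = 406·136280 − 8857·6247
1 = −8857·4912327 + 319258·136280
So 136280·319258 ≡ 1 (mod 4912327).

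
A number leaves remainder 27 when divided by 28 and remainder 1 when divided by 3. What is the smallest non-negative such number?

Write x = 27 + 28·k. Then 28·k ≡ 1 − 27 ≡ 1 (mod 3).
Need 28⁻¹ mod 3. Extended Euclid on (3, 1):
3 = 3×1 + 0
28⁻¹ ≡ 1 (mod 3), so k ≡ 1·1 ≡ 1 (mod 3).
x = 27 + 28·1 = 55.

55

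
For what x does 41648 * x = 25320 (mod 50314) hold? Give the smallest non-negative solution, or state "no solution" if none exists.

First find gcd(41648, 50314):
50314 = 1×41648 + 8666
41648 = 4×8666 + 6984
8666 = 1×6984 + 1682
6984 = 4×1682 + 256
1682 = 6×256 + 146
256 = 1×146 + 110
146 = 1×110 + 36
110 = 3×36 + 2
36 = 18×2 + 0
gcd = 2 and 2 | 25320, so solutions exist. Divide through by 2: 20824x ≡ 12660 (mod 25157).
Now find 20824⁻¹ mod 25157:
25157 = 1*20824 + 4333
20824 = 4*4333 + 3492
4333 = 1*3492 + 841
3492 = 4*841 + 128
841 = 6*128 + 73
128 = 1*73 + 55
73 = 1*55 + 18
55 = 3*18 + 1
18 = 18*1 + 0
Back-substitute:
1 = 55 − 3·18
1 = −3·73 + 4·55
1 = 4·128 − 7·73
1 = −7·841 + 46·128
1 = 46·3492 − 191·841
1 = −191·4333 + 237·3492
1 = 237·20824 − 1139·4333
1 = −1139·25157 + 1376·20824
So 20824⁻¹ ≡ 1376 (mod 25157).
Then x ≡ 1376·12660 ≡ 11516 (mod 25157); the smallest non-negative solution is x = 11516.

11516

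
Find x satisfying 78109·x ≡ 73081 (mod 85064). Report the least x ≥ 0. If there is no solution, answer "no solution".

22237

First find gcd(78109, 85064):
85064 = 1·78109 + 6955
78109 = 11·6955 + 1604
6955 = 4·1604 + 539
1604 = 2·539 + 526
539 = 1·526 + 13
526 = 40·13 + 6
13 = 2·6 + 1
6 = 6·1 + 0
gcd = 1, so a unique solution mod 85064 exists.
Back-substitute for the Bézout coefficients:
1 = 13 − 2·6
1 = −2·526 + 81·13
1 = 81·539 − 83·526
1 = −83·1604 + 247·539
1 = 247·6955 − 1071·1604
1 = −1071·78109 + 12028·6955
1 = 12028·85064 − 13099·78109
So 78109·(-13099) ≡ 1 (mod 85064), giving 78109⁻¹ ≡ 71965.
x ≡ 78109⁻¹·73081 ≡ 71965·73081 ≡ 22237 (mod 85064).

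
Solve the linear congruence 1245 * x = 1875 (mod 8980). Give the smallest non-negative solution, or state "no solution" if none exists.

391

First find gcd(1245, 8980):
8980 = 7·1245 + 265
1245 = 4·265 + 185
265 = 1·185 + 80
185 = 2·80 + 25
80 = 3·25 + 5
25 = 5·5 + 0
gcd = 5 and 5 | 1875, so solutions exist. Divide through by 5: 249x ≡ 375 (mod 1796).
Now find 249⁻¹ mod 1796:
1796 = 7·249 + 53
249 = 4·53 + 37
53 = 1·37 + 16
37 = 2·16 + 5
16 = 3·5 + 1
5 = 5·1 + 0
Back-substitute:
1 = 16 − 3·5
1 = −3·37 + 7·16
1 = 7·53 − 10·37
1 = −10·249 + 47·53
1 = 47·1796 − 339·249
So 249·(-339) ≡ 1 (mod 1796), i.e. 249⁻¹ ≡ 1457.
Then x ≡ 1457·375 ≡ 391 (mod 1796); the smallest non-negative solution is x = 391.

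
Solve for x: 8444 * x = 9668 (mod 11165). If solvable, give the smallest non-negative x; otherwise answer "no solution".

3952

First find gcd(8444, 11165):
11165 = 1×8444 + 2721
8444 = 3×2721 + 281
2721 = 9×281 + 192
281 = 1×192 + 89
192 = 2×89 + 14
89 = 6×14 + 5
14 = 2×5 + 4
5 = 1×4 + 1
4 = 4×1 + 0
gcd = 1, so a unique solution mod 11165 exists.
Back-substitute for the Bézout coefficients:
1 = 5 − 4
1 = −14 + 3·5
1 = 3·89 − 19·14
1 = −19·192 + 41·89
1 = 41·281 − 60·192
1 = −60·2721 + 581·281
1 = 581·8444 − 1803·2721
1 = −1803·11165 + 2384·8444
So 8444·(2384) ≡ 1 (mod 11165), giving 8444⁻¹ ≡ 2384.
x ≡ 8444⁻¹·9668 ≡ 2384·9668 ≡ 3952 (mod 11165).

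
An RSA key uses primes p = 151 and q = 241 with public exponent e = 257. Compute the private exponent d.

φ(n) = (p−1)(q−1) = 150·240 = 36000.
Need d with 257·d ≡ 1 (mod 36000). Apply the extended Euclidean algorithm:
36000 = 140·257 + 20
257 = 12·20 + 17
20 = 1·17 + 3
17 = 5·3 + 2
3 = 1·2 + 1
2 = 2·1 + 0
Back-substitute:
1 = 3 − 2
1 = −17 + 6·3
1 = 6·20 − 7·17
1 = −7·257 + 90·20
1 = 90·36000 − 12607·257
So 257·(-12607) ≡ 1 (mod 36000), hence d ≡ -12607 ≡ 23393 (mod 36000).

23393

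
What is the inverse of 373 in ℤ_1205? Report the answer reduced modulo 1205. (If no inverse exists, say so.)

42

Run Euclid on (1205, 373):
1205 = 3*373 + 86
373 = 4*86 + 29
86 = 2*29 + 28
29 = 1*28 + 1
28 = 28*1 + 0
The gcd is 1. Working backward:
1 = 29 − 28
1 = −86 + 3·29
1 = 3·373 − 13·86
1 = −13·1205 + 42·373
So 373·42 ≡ 1 (mod 1205).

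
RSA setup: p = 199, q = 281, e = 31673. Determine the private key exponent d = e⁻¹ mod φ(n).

29417

φ(n) = (p−1)(q−1) = 198·280 = 55440.
Need d with 31673·d ≡ 1 (mod 55440). Apply the extended Euclidean algorithm:
55440 = 1×31673 + 23767
31673 = 1×23767 + 7906
23767 = 3×7906 + 49
7906 = 161×49 + 17
49 = 2×17 + 15
17 = 1×15 + 2
15 = 7×2 + 1
2 = 2×1 + 0
Back-substitute:
1 = 15 − 7·2
1 = −7·17 + 8·15
1 = 8·49 − 23·17
1 = −23·7906 + 3711·49
1 = 3711·23767 − 11156·7906
1 = −11156·31673 + 14867·23767
1 = 14867·55440 − 26023·31673
So 31673·(-26023) ≡ 1 (mod 55440), hence d ≡ -26023 ≡ 29417 (mod 55440).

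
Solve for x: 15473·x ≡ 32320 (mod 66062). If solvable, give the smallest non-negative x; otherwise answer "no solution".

First find gcd(15473, 66062):
66062 = 4·15473 + 4170
15473 = 3·4170 + 2963
4170 = 1·2963 + 1207
2963 = 2·1207 + 549
1207 = 2·549 + 109
549 = 5·109 + 4
109 = 27·4 + 1
4 = 4·1 + 0
gcd = 1, so a unique solution mod 66062 exists.
Back-substitute for the Bézout coefficients:
1 = 109 − 27·4
1 = −27·549 + 136·109
1 = 136·1207 − 299·549
1 = −299·2963 + 734·1207
1 = 734·4170 − 1033·2963
1 = −1033·15473 + 3833·4170
1 = 3833·66062 − 16365·15473
So 15473·(-16365) ≡ 1 (mod 66062), giving 15473⁻¹ ≡ 49697.
x ≡ 15473⁻¹·32320 ≡ 49697·32320 ≡ 41634 (mod 66062).

41634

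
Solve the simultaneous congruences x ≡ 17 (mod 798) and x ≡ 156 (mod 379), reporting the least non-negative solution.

Write x = 17 + 798·k. Then 798·k ≡ 156 − 17 ≡ 139 (mod 379).
Need 798⁻¹ mod 379. Extended Euclid on (379, 40):
379 = 9×40 + 19
40 = 2×19 + 2
19 = 9×2 + 1
2 = 2×1 + 0
Back-substitute:
1 = 19 − 9·2
1 = −9·40 + 19·19
1 = 19·379 − 180·40
798⁻¹ ≡ 199 (mod 379), so k ≡ 199·139 ≡ 373 (mod 379).
x = 17 + 798·373 = 297671.

297671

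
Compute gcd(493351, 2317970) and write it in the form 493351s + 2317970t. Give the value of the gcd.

1

Repeated division:
2317970 = 4*493351 + 344566
493351 = 1*344566 + 148785
344566 = 2*148785 + 46996
148785 = 3*46996 + 7797
46996 = 6*7797 + 214
7797 = 36*214 + 93
214 = 2*93 + 28
93 = 3*28 + 9
28 = 3*9 + 1
9 = 9*1 + 0
gcd(493351, 2317970) = 1.
Express as a combination:
1 = 28 − 3·9
1 = −3·93 + 10·28
1 = 10·214 − 23·93
1 = −23·7797 + 838·214
1 = 838·46996 − 5051·7797
1 = −5051·148785 + 15991·46996
1 = 15991·344566 − 37033·148785
1 = −37033·493351 + 53024·344566
1 = 53024·2317970 − 249129·493351
So 1 = (53024)·2317970 + (-249129)·493351.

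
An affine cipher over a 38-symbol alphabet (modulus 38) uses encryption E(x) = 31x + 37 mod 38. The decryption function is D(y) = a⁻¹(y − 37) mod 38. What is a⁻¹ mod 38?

27

gcd(38, 31) by repeated division:
38 = 1*31 + 7
31 = 4*7 + 3
7 = 2*3 + 1
3 = 3*1 + 0
The gcd is 1. Working backward:
1 = 7 − 2·3
1 = −2·31 + 9·7
1 = 9·38 − 11·31
Hence 31⁻¹ ≡ -11 ≡ 27 (mod 38).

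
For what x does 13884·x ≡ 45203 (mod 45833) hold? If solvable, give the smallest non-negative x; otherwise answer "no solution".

22758

First find gcd(13884, 45833):
45833 = 3·13884 + 4181
13884 = 3·4181 + 1341
4181 = 3·1341 + 158
1341 = 8·158 + 77
158 = 2·77 + 4
77 = 19·4 + 1
4 = 4·1 + 0
gcd = 1, so a unique solution mod 45833 exists.
Back-substitute for the Bézout coefficients:
1 = 77 − 19·4
1 = −19·158 + 39·77
1 = 39·1341 − 331·158
1 = −331·4181 + 1032·1341
1 = 1032·13884 − 3427·4181
1 = −3427·45833 + 11313·13884
So 13884·(11313) ≡ 1 (mod 45833), giving 13884⁻¹ ≡ 11313.
x ≡ 13884⁻¹·45203 ≡ 11313·45203 ≡ 22758 (mod 45833).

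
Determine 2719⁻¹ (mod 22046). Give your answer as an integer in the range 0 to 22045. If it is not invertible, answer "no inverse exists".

10873

Run Euclid on (22046, 2719):
22046 = 8×2719 + 294
2719 = 9×294 + 73
294 = 4×73 + 2
73 = 36×2 + 1
2 = 2×1 + 0
Since gcd(2719, 22046) = 1, back-substitute to write 1 as a combination:
1 = 73 − 36·2
1 = −36·294 + 145·73
1 = 145·2719 − 1341·294
1 = −1341·22046 + 10873·2719
So 2719·10873 ≡ 1 (mod 22046).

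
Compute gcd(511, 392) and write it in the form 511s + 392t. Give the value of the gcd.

Euclidean algorithm:
511 = 1·392 + 119
392 = 3·119 + 35
119 = 3·35 + 14
35 = 2·14 + 7
14 = 2·7 + 0
gcd(511, 392) = 7.
Express as a combination:
7 = 35 − 2·14
7 = −2·119 + 7·35
7 = 7·392 − 23·119
7 = −23·511 + 30·392
So 7 = (-23)·511 + (30)·392.

7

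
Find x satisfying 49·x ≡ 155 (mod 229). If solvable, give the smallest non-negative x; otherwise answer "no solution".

120

First find gcd(49, 229):
229 = 4×49 + 33
49 = 1×33 + 16
33 = 2×16 + 1
16 = 16×1 + 0
gcd = 1, so a unique solution mod 229 exists.
Back-substitute for the Bézout coefficients:
1 = 33 − 2·16
1 = −2·49 + 3·33
1 = 3·229 − 14·49
So 49·(-14) ≡ 1 (mod 229), giving 49⁻¹ ≡ 215.
x ≡ 49⁻¹·155 ≡ 215·155 ≡ 120 (mod 229).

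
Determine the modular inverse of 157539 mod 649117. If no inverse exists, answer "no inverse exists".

Apply the Euclidean algorithm to 649117 and 157539:
649117 = 4×157539 + 18961
157539 = 8×18961 + 5851
18961 = 3×5851 + 1408
5851 = 4×1408 + 219
1408 = 6×219 + 94
219 = 2×94 + 31
94 = 3×31 + 1
31 = 31×1 + 0
gcd = 1, so the inverse exists. Back-substitute:
1 = 94 − 3·31
1 = −3·219 + 7·94
1 = 7·1408 − 45·219
1 = −45·5851 + 187·1408
1 = 187·18961 − 606·5851
1 = −606·157539 + 5035·18961
1 = 5035·649117 − 20746·157539
Thus 157539·(-20746) ≡ 1 (mod 649117); reducing, -20746 mod 649117 = 628371.

628371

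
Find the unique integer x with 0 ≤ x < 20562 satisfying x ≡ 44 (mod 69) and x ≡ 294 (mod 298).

6254

Write x = 44 + 69·k. Then 69·k ≡ 294 − 44 ≡ 250 (mod 298).
Need 69⁻¹ mod 298. Extended Euclid on (298, 69):
298 = 4·69 + 22
69 = 3·22 + 3
22 = 7·3 + 1
3 = 3·1 + 0
Back-substitute:
1 = 22 − 7·3
1 = −7·69 + 22·22
1 = 22·298 − 95·69
69⁻¹ ≡ 203 (mod 298), so k ≡ 203·250 ≡ 90 (mod 298).
x = 44 + 69·90 = 6254.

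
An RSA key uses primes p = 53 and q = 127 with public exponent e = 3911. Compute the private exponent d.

3503

φ(n) = (p−1)(q−1) = 52·126 = 6552.
Need d with 3911·d ≡ 1 (mod 6552). Apply the extended Euclidean algorithm:
6552 = 1·3911 + 2641
3911 = 1·2641 + 1270
2641 = 2·1270 + 101
1270 = 12·101 + 58
101 = 1·58 + 43
58 = 1·43 + 15
43 = 2·15 + 13
15 = 1·13 + 2
13 = 6·2 + 1
2 = 2·1 + 0
Back-substitute:
1 = 13 − 6·2
1 = −6·15 + 7·13
1 = 7·43 − 20·15
1 = −20·58 + 27·43
1 = 27·101 − 47·58
1 = −47·1270 + 591·101
1 = 591·2641 − 1229·1270
1 = −1229·3911 + 1820·2641
1 = 1820·6552 − 3049·3911
So 3911·(-3049) ≡ 1 (mod 6552), hence d ≡ -3049 ≡ 3503 (mod 6552).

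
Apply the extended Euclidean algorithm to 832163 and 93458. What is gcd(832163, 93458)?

Repeated division:
832163 = 8·93458 + 84499
93458 = 1·84499 + 8959
84499 = 9·8959 + 3868
8959 = 2·3868 + 1223
3868 = 3·1223 + 199
1223 = 6·199 + 29
199 = 6·29 + 25
29 = 1·25 + 4
25 = 6·4 + 1
4 = 4·1 + 0
gcd(832163, 93458) = 1.
Back-substituting:
1 = 25 − 6·4
1 = −6·29 + 7·25
1 = 7·199 − 48·29
1 = −48·1223 + 295·199
1 = 295·3868 − 933·1223
1 = −933·8959 + 2161·3868
1 = 2161·84499 − 20382·8959
1 = −20382·93458 + 22543·84499
1 = 22543·832163 − 200726·93458
So 1 = (22543)·832163 + (-200726)·93458.

1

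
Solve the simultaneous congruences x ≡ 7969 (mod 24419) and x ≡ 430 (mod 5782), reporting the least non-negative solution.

3255696

Write x = 7969 + 24419·k. Then 24419·k ≡ 430 − 7969 ≡ 4025 (mod 5782).
Need 24419⁻¹ mod 5782. Extended Euclid on (5782, 1291):
5782 = 4*1291 + 618
1291 = 2*618 + 55
618 = 11*55 + 13
55 = 4*13 + 3
13 = 4*3 + 1
3 = 3*1 + 0
Back-substitute:
1 = 13 − 4·3
1 = −4·55 + 17·13
1 = 17·618 − 191·55
1 = −191·1291 + 399·618
1 = 399·5782 − 1787·1291
24419⁻¹ ≡ 3995 (mod 5782), so k ≡ 3995·4025 ≡ 133 (mod 5782).
x = 7969 + 24419·133 = 3255696.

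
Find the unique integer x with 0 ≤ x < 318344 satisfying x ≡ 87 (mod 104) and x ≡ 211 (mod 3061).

281823

Write x = 87 + 104·k. Then 104·k ≡ 211 − 87 ≡ 124 (mod 3061).
Need 104⁻¹ mod 3061. Extended Euclid on (3061, 104):
3061 = 29*104 + 45
104 = 2*45 + 14
45 = 3*14 + 3
14 = 4*3 + 2
3 = 1*2 + 1
2 = 2*1 + 0
Back-substitute:
1 = 3 − 2
1 = −14 + 5·3
1 = 5·45 − 16·14
1 = −16·104 + 37·45
1 = 37·3061 − 1089·104
104⁻¹ ≡ 1972 (mod 3061), so k ≡ 1972·124 ≡ 2709 (mod 3061).
x = 87 + 104·2709 = 281823.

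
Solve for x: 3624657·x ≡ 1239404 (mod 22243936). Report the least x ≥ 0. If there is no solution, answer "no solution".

1631436

First find gcd(3624657, 22243936):
22243936 = 6×3624657 + 495994
3624657 = 7×495994 + 152699
495994 = 3×152699 + 37897
152699 = 4×37897 + 1111
37897 = 34×1111 + 123
1111 = 9×123 + 4
123 = 30×4 + 3
4 = 1×3 + 1
3 = 3×1 + 0
gcd = 1, so a unique solution mod 22243936 exists.
Back-substitute for the Bézout coefficients:
1 = 4 − 3
1 = −123 + 31·4
1 = 31·1111 − 280·123
1 = −280·37897 + 9551·1111
1 = 9551·152699 − 38484·37897
1 = −38484·495994 + 125003·152699
1 = 125003·3624657 − 913505·495994
1 = −913505·22243936 + 5606033·3624657
So 3624657·(5606033) ≡ 1 (mod 22243936), giving 3624657⁻¹ ≡ 5606033.
x ≡ 3624657⁻¹·1239404 ≡ 5606033·1239404 ≡ 1631436 (mod 22243936).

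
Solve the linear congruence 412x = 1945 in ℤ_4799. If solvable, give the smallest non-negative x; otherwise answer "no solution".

First find gcd(412, 4799):
4799 = 11*412 + 267
412 = 1*267 + 145
267 = 1*145 + 122
145 = 1*122 + 23
122 = 5*23 + 7
23 = 3*7 + 2
7 = 3*2 + 1
2 = 2*1 + 0
gcd = 1, so a unique solution mod 4799 exists.
Back-substitute for the Bézout coefficients:
1 = 7 − 3·2
1 = −3·23 + 10·7
1 = 10·122 − 53·23
1 = −53·145 + 63·122
1 = 63·267 − 116·145
1 = −116·412 + 179·267
1 = 179·4799 − 2085·412
So 412·(-2085) ≡ 1 (mod 4799), giving 412⁻¹ ≡ 2714.
x ≡ 412⁻¹·1945 ≡ 2714·1945 ≡ 4629 (mod 4799).

4629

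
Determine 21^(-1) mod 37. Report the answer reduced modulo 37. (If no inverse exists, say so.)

gcd(37, 21) by repeated division:
37 = 1·21 + 16
21 = 1·16 + 5
16 = 3·5 + 1
5 = 5·1 + 0
Since gcd(21, 37) = 1, back-substitute to write 1 as a combination:
1 = 16 − 3·5
1 = −3·21 + 4·16
1 = 4·37 − 7·21
Thus 21·(-7) ≡ 1 (mod 37); reducing, -7 mod 37 = 30.

30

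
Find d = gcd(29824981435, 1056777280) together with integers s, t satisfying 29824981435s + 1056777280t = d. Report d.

5

Repeated division:
29824981435 = 28×1056777280 + 235217595
1056777280 = 4×235217595 + 115906900
235217595 = 2×115906900 + 3403795
115906900 = 34×3403795 + 177870
3403795 = 19×177870 + 24265
177870 = 7×24265 + 8015
24265 = 3×8015 + 220
8015 = 36×220 + 95
220 = 2×95 + 30
95 = 3×30 + 5
30 = 6×5 + 0
gcd(29824981435, 1056777280) = 5.
Working backward:
5 = 95 − 3·30
5 = −3·220 + 7·95
5 = 7·8015 − 255·220
5 = −255·24265 + 772·8015
5 = 772·177870 − 5659·24265
5 = −5659·3403795 + 108293·177870
5 = 108293·115906900 − 3687621·3403795
5 = −3687621·235217595 + 7483535·115906900
5 = 7483535·1056777280 − 33621761·235217595
5 = −33621761·29824981435 + 948892843·1056777280
So 5 = (-33621761)·29824981435 + (948892843)·1056777280.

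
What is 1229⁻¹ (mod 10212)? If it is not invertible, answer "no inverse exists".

7229

Extended Euclidean algorithm:
10212 = 8×1229 + 380
1229 = 3×380 + 89
380 = 4×89 + 24
89 = 3×24 + 17
24 = 1×17 + 7
17 = 2×7 + 3
7 = 2×3 + 1
3 = 3×1 + 0
The gcd is 1. Working backward:
1 = 7 − 2·3
1 = −2·17 + 5·7
1 = 5·24 − 7·17
1 = −7·89 + 26·24
1 = 26·380 − 111·89
1 = −111·1229 + 359·380
1 = 359·10212 − 2983·1229
Hence 1229⁻¹ ≡ -2983 ≡ 7229 (mod 10212).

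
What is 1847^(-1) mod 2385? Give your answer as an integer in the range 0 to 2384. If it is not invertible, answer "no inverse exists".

563

Run Euclid on (2385, 1847):
2385 = 1·1847 + 538
1847 = 3·538 + 233
538 = 2·233 + 72
233 = 3·72 + 17
72 = 4·17 + 4
17 = 4·4 + 1
4 = 4·1 + 0
gcd = 1, so the inverse exists. Back-substitute:
1 = 17 − 4·4
1 = −4·72 + 17·17
1 = 17·233 − 55·72
1 = −55·538 + 127·233
1 = 127·1847 − 436·538
1 = −436·2385 + 563·1847
So 1847·563 ≡ 1 (mod 2385).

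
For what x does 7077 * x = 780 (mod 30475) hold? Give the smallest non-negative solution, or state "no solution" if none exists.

15890

First find gcd(7077, 30475):
30475 = 4×7077 + 2167
7077 = 3×2167 + 576
2167 = 3×576 + 439
576 = 1×439 + 137
439 = 3×137 + 28
137 = 4×28 + 25
28 = 1×25 + 3
25 = 8×3 + 1
3 = 3×1 + 0
gcd = 1, so a unique solution mod 30475 exists.
Back-substitute for the Bézout coefficients:
1 = 25 − 8·3
1 = −8·28 + 9·25
1 = 9·137 − 44·28
1 = −44·439 + 141·137
1 = 141·576 − 185·439
1 = −185·2167 + 696·576
1 = 696·7077 − 2273·2167
1 = −2273·30475 + 9788·7077
So 7077·(9788) ≡ 1 (mod 30475), giving 7077⁻¹ ≡ 9788.
x ≡ 7077⁻¹·780 ≡ 9788·780 ≡ 15890 (mod 30475).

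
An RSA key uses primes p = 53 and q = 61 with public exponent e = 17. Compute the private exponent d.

2753

φ(n) = (p−1)(q−1) = 52·60 = 3120.
Need d with 17·d ≡ 1 (mod 3120). Apply the extended Euclidean algorithm:
3120 = 183*17 + 9
17 = 1*9 + 8
9 = 1*8 + 1
8 = 8*1 + 0
Back-substitute:
1 = 9 − 8
1 = −17 + 2·9
1 = 2·3120 − 367·17
So 17·(-367) ≡ 1 (mod 3120), hence d ≡ -367 ≡ 2753 (mod 3120).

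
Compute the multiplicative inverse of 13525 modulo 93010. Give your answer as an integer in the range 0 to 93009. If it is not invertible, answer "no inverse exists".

Compute gcd(13525, 93010):
93010 = 6·13525 + 11860
13525 = 1·11860 + 1665
11860 = 7·1665 + 205
1665 = 8·205 + 25
205 = 8·25 + 5
25 = 5·5 + 0
gcd(13525, 93010) = 5 ≠ 1, so 13525 has no multiplicative inverse modulo 93010.

no inverse exists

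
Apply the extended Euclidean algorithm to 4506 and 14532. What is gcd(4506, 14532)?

6

Repeated division:
14532 = 3·4506 + 1014
4506 = 4·1014 + 450
1014 = 2·450 + 114
450 = 3·114 + 108
114 = 1·108 + 6
108 = 18·6 + 0
gcd(4506, 14532) = 6.
Back-substituting:
6 = 114 − 108
6 = −450 + 4·114
6 = 4·1014 − 9·450
6 = −9·4506 + 40·1014
6 = 40·14532 − 129·4506
So 6 = (40)·14532 + (-129)·4506.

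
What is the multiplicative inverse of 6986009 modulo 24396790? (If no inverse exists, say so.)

Extended Euclidean algorithm:
24396790 = 3·6986009 + 3438763
6986009 = 2·3438763 + 108483
3438763 = 31·108483 + 75790
108483 = 1·75790 + 32693
75790 = 2·32693 + 10404
32693 = 3·10404 + 1481
10404 = 7·1481 + 37
1481 = 40·37 + 1
37 = 37·1 + 0
gcd = 1, so the inverse exists. Back-substitute:
1 = 1481 − 40·37
1 = −40·10404 + 281·1481
1 = 281·32693 − 883·10404
1 = −883·75790 + 2047·32693
1 = 2047·108483 − 2930·75790
1 = −2930·3438763 + 92877·108483
1 = 92877·6986009 − 188684·3438763
1 = −188684·24396790 + 658929·6986009
So 6986009·658929 ≡ 1 (mod 24396790).

658929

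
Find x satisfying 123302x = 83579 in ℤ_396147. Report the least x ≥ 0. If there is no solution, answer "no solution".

First find gcd(123302, 396147):
396147 = 3·123302 + 26241
123302 = 4·26241 + 18338
26241 = 1·18338 + 7903
18338 = 2·7903 + 2532
7903 = 3·2532 + 307
2532 = 8·307 + 76
307 = 4·76 + 3
76 = 25·3 + 1
3 = 3·1 + 0
gcd = 1, so a unique solution mod 396147 exists.
Back-substitute for the Bézout coefficients:
1 = 76 − 25·3
1 = −25·307 + 101·76
1 = 101·2532 − 833·307
1 = −833·7903 + 2600·2532
1 = 2600·18338 − 6033·7903
1 = −6033·26241 + 8633·18338
1 = 8633·123302 − 40565·26241
1 = −40565·396147 + 130328·123302
So 123302·(130328) ≡ 1 (mod 396147), giving 123302⁻¹ ≡ 130328.
x ≡ 123302⁻¹·83579 ≡ 130328·83579 ≡ 226000 (mod 396147).

226000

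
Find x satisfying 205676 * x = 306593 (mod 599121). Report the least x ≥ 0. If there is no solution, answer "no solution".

595927

First find gcd(205676, 599121):
599121 = 2×205676 + 187769
205676 = 1×187769 + 17907
187769 = 10×17907 + 8699
17907 = 2×8699 + 509
8699 = 17×509 + 46
509 = 11×46 + 3
46 = 15×3 + 1
3 = 3×1 + 0
gcd = 1, so a unique solution mod 599121 exists.
Back-substitute for the Bézout coefficients:
1 = 46 − 15·3
1 = −15·509 + 166·46
1 = 166·8699 − 2837·509
1 = −2837·17907 + 5840·8699
1 = 5840·187769 − 61237·17907
1 = −61237·205676 + 67077·187769
1 = 67077·599121 − 195391·205676
So 205676·(-195391) ≡ 1 (mod 599121), giving 205676⁻¹ ≡ 403730.
x ≡ 205676⁻¹·306593 ≡ 403730·306593 ≡ 595927 (mod 599121).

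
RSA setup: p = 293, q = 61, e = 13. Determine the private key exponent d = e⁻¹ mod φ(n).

13477

φ(n) = (p−1)(q−1) = 292·60 = 17520.
Need d with 13·d ≡ 1 (mod 17520). Apply the extended Euclidean algorithm:
17520 = 1347×13 + 9
13 = 1×9 + 4
9 = 2×4 + 1
4 = 4×1 + 0
Back-substitute:
1 = 9 − 2·4
1 = −2·13 + 3·9
1 = 3·17520 − 4043·13
So 13·(-4043) ≡ 1 (mod 17520), hence d ≡ -4043 ≡ 13477 (mod 17520).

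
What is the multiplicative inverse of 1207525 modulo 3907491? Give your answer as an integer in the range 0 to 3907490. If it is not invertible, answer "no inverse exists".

Extended Euclidean algorithm:
3907491 = 3*1207525 + 284916
1207525 = 4*284916 + 67861
284916 = 4*67861 + 13472
67861 = 5*13472 + 501
13472 = 26*501 + 446
501 = 1*446 + 55
446 = 8*55 + 6
55 = 9*6 + 1
6 = 6*1 + 0
gcd = 1, so the inverse exists. Back-substitute:
1 = 55 − 9·6
1 = −9·446 + 73·55
1 = 73·501 − 82·446
1 = −82·13472 + 2205·501
1 = 2205·67861 − 11107·13472
1 = −11107·284916 + 46633·67861
1 = 46633·1207525 − 197639·284916
1 = −197639·3907491 + 639550·1207525
So 1207525·639550 ≡ 1 (mod 3907491).

639550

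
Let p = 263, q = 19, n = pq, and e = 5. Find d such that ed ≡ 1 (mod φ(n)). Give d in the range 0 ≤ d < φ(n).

3773

φ(n) = (p−1)(q−1) = 262·18 = 4716.
Need d with 5·d ≡ 1 (mod 4716). Apply the extended Euclidean algorithm:
4716 = 943*5 + 1
5 = 5*1 + 0
Back-substitute:
1 = 4716 − 943·5
So 5·(-943) ≡ 1 (mod 4716), hence d ≡ -943 ≡ 3773 (mod 4716).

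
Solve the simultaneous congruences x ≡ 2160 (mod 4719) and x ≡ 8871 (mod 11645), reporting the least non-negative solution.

13493781

Write x = 2160 + 4719·k. Then 4719·k ≡ 8871 − 2160 ≡ 6711 (mod 11645).
Need 4719⁻¹ mod 11645. Extended Euclid on (11645, 4719):
11645 = 2*4719 + 2207
4719 = 2*2207 + 305
2207 = 7*305 + 72
305 = 4*72 + 17
72 = 4*17 + 4
17 = 4*4 + 1
4 = 4*1 + 0
Back-substitute:
1 = 17 − 4·4
1 = −4·72 + 17·17
1 = 17·305 − 72·72
1 = −72·2207 + 521·305
1 = 521·4719 − 1114·2207
1 = −1114·11645 + 2749·4719
4719⁻¹ ≡ 2749 (mod 11645), so k ≡ 2749·6711 ≡ 2859 (mod 11645).
x = 2160 + 4719·2859 = 13493781.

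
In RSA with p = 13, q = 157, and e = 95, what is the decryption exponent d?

φ(n) = (p−1)(q−1) = 12·156 = 1872.
Need d with 95·d ≡ 1 (mod 1872). Apply the extended Euclidean algorithm:
1872 = 19·95 + 67
95 = 1·67 + 28
67 = 2·28 + 11
28 = 2·11 + 6
11 = 1·6 + 5
6 = 1·5 + 1
5 = 5·1 + 0
Back-substitute:
1 = 6 − 5
1 = −11 + 2·6
1 = 2·28 − 5·11
1 = −5·67 + 12·28
1 = 12·95 − 17·67
1 = −17·1872 + 335·95
So 95·335 ≡ 1 (mod 1872), hence d = 335.

335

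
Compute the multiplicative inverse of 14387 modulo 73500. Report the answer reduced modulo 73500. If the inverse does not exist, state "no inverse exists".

70823

gcd(73500, 14387) by repeated division:
73500 = 5×14387 + 1565
14387 = 9×1565 + 302
1565 = 5×302 + 55
302 = 5×55 + 27
55 = 2×27 + 1
27 = 27×1 + 0
The gcd is 1. Working backward:
1 = 55 − 2·27
1 = −2·302 + 11·55
1 = 11·1565 − 57·302
1 = −57·14387 + 524·1565
1 = 524·73500 − 2677·14387
Thus 14387·(-2677) ≡ 1 (mod 73500); reducing, -2677 mod 73500 = 70823.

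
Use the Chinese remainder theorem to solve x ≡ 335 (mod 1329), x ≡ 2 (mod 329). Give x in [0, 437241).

Write x = 335 + 1329·k. Then 1329·k ≡ 2 − 335 ≡ 325 (mod 329).
Need 1329⁻¹ mod 329. Extended Euclid on (329, 13):
329 = 25·13 + 4
13 = 3·4 + 1
4 = 4·1 + 0
Back-substitute:
1 = 13 − 3·4
1 = −3·329 + 76·13
1329⁻¹ ≡ 76 (mod 329), so k ≡ 76·325 ≡ 25 (mod 329).
x = 335 + 1329·25 = 33560.

33560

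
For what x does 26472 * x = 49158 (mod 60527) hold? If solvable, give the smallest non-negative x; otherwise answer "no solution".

36672

First find gcd(26472, 60527):
60527 = 2×26472 + 7583
26472 = 3×7583 + 3723
7583 = 2×3723 + 137
3723 = 27×137 + 24
137 = 5×24 + 17
24 = 1×17 + 7
17 = 2×7 + 3
7 = 2×3 + 1
3 = 3×1 + 0
gcd = 1, so a unique solution mod 60527 exists.
Back-substitute for the Bézout coefficients:
1 = 7 − 2·3
1 = −2·17 + 5·7
1 = 5·24 − 7·17
1 = −7·137 + 40·24
1 = 40·3723 − 1087·137
1 = −1087·7583 + 2214·3723
1 = 2214·26472 − 7729·7583
1 = −7729·60527 + 17672·26472
So 26472·(17672) ≡ 1 (mod 60527), giving 26472⁻¹ ≡ 17672.
x ≡ 26472⁻¹·49158 ≡ 17672·49158 ≡ 36672 (mod 60527).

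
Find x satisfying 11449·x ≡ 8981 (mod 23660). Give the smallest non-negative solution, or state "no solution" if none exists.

First find gcd(11449, 23660):
23660 = 2×11449 + 762
11449 = 15×762 + 19
762 = 40×19 + 2
19 = 9×2 + 1
2 = 2×1 + 0
gcd = 1, so a unique solution mod 23660 exists.
Back-substitute for the Bézout coefficients:
1 = 19 − 9·2
1 = −9·762 + 361·19
1 = 361·11449 − 5424·762
1 = −5424·23660 + 11209·11449
So 11449·(11209) ≡ 1 (mod 23660), giving 11449⁻¹ ≡ 11209.
x ≡ 11449⁻¹·8981 ≡ 11209·8981 ≡ 18389 (mod 23660).

18389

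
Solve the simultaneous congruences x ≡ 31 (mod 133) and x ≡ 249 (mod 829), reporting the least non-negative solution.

19316

Write x = 31 + 133·k. Then 133·k ≡ 249 − 31 ≡ 218 (mod 829).
Need 133⁻¹ mod 829. Extended Euclid on (829, 133):
829 = 6*133 + 31
133 = 4*31 + 9
31 = 3*9 + 4
9 = 2*4 + 1
4 = 4*1 + 0
Back-substitute:
1 = 9 − 2·4
1 = −2·31 + 7·9
1 = 7·133 − 30·31
1 = −30·829 + 187·133
133⁻¹ ≡ 187 (mod 829), so k ≡ 187·218 ≡ 145 (mod 829).
x = 31 + 133·145 = 19316.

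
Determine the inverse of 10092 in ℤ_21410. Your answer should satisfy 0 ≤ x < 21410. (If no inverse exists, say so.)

Compute gcd(10092, 21410):
21410 = 2*10092 + 1226
10092 = 8*1226 + 284
1226 = 4*284 + 90
284 = 3*90 + 14
90 = 6*14 + 6
14 = 2*6 + 2
6 = 3*2 + 0
The gcd is 2, not 1, hence no inverse exists.

no inverse exists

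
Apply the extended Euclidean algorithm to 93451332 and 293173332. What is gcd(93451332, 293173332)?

Euclidean algorithm:
293173332 = 3×93451332 + 12819336
93451332 = 7×12819336 + 3715980
12819336 = 3×3715980 + 1671396
3715980 = 2×1671396 + 373188
1671396 = 4×373188 + 178644
373188 = 2×178644 + 15900
178644 = 11×15900 + 3744
15900 = 4×3744 + 924
3744 = 4×924 + 48
924 = 19×48 + 12
48 = 4×12 + 0
gcd(93451332, 293173332) = 12.
Back-substituting:
12 = 924 − 19·48
12 = −19·3744 + 77·924
12 = 77·15900 − 327·3744
12 = −327·178644 + 3674·15900
12 = 3674·373188 − 7675·178644
12 = −7675·1671396 + 34374·373188
12 = 34374·3715980 − 76423·1671396
12 = −76423·12819336 + 263643·3715980
12 = 263643·93451332 − 1921924·12819336
12 = −1921924·293173332 + 6029415·93451332
So 12 = (-1921924)·293173332 + (6029415)·93451332.

12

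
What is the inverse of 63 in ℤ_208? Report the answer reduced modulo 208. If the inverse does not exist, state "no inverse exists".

175

Run Euclid on (208, 63):
208 = 3·63 + 19
63 = 3·19 + 6
19 = 3·6 + 1
6 = 6·1 + 0
gcd = 1, so the inverse exists. Back-substitute:
1 = 19 − 3·6
1 = −3·63 + 10·19
1 = 10·208 − 33·63
Thus 63·(-33) ≡ 1 (mod 208); reducing, -33 mod 208 = 175.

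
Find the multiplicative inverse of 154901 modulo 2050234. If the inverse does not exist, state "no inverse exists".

1114293

Run Euclid on (2050234, 154901):
2050234 = 13*154901 + 36521
154901 = 4*36521 + 8817
36521 = 4*8817 + 1253
8817 = 7*1253 + 46
1253 = 27*46 + 11
46 = 4*11 + 2
11 = 5*2 + 1
2 = 2*1 + 0
Since gcd(154901, 2050234) = 1, back-substitute to write 1 as a combination:
1 = 11 − 5·2
1 = −5·46 + 21·11
1 = 21·1253 − 572·46
1 = −572·8817 + 4025·1253
1 = 4025·36521 − 16672·8817
1 = −16672·154901 + 70713·36521
1 = 70713·2050234 − 935941·154901
So 154901·(-935941) ≡ 1 (mod 2050234), and -935941 ≡ 1114293 (mod 2050234).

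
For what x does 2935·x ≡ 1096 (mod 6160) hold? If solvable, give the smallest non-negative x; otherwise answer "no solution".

gcd(2935, 6160):
6160 = 2*2935 + 290
2935 = 10*290 + 35
290 = 8*35 + 10
35 = 3*10 + 5
10 = 2*5 + 0
gcd = 5, but 5 ∤ 1096, so the congruence has no solution.

no solution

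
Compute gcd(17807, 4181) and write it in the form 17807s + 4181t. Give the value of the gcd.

Repeated division:
17807 = 4×4181 + 1083
4181 = 3×1083 + 932
1083 = 1×932 + 151
932 = 6×151 + 26
151 = 5×26 + 21
26 = 1×21 + 5
21 = 4×5 + 1
5 = 5×1 + 0
gcd(17807, 4181) = 1.
Back-substituting:
1 = 21 − 4·5
1 = −4·26 + 5·21
1 = 5·151 − 29·26
1 = −29·932 + 179·151
1 = 179·1083 − 208·932
1 = −208·4181 + 803·1083
1 = 803·17807 − 3420·4181
So 1 = (803)·17807 + (-3420)·4181.

1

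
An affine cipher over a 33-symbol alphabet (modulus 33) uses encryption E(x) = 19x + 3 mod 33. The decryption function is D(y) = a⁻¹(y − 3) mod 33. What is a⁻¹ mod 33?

7

gcd(33, 19) by repeated division:
33 = 1*19 + 14
19 = 1*14 + 5
14 = 2*5 + 4
5 = 1*4 + 1
4 = 4*1 + 0
The gcd is 1. Working backward:
1 = 5 − 4
1 = −14 + 3·5
1 = 3·19 − 4·14
1 = −4·33 + 7·19
So 19·7 ≡ 1 (mod 33).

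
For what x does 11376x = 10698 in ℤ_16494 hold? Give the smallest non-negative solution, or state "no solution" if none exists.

First find gcd(11376, 16494):
16494 = 1*11376 + 5118
11376 = 2*5118 + 1140
5118 = 4*1140 + 558
1140 = 2*558 + 24
558 = 23*24 + 6
24 = 4*6 + 0
gcd = 6 and 6 | 10698, so solutions exist. Divide through by 6: 1896x ≡ 1783 (mod 2749).
Now find 1896⁻¹ mod 2749:
2749 = 1*1896 + 853
1896 = 2*853 + 190
853 = 4*190 + 93
190 = 2*93 + 4
93 = 23*4 + 1
4 = 4*1 + 0
Back-substitute:
1 = 93 − 23·4
1 = −23·190 + 47·93
1 = 47·853 − 211·190
1 = −211·1896 + 469·853
1 = 469·2749 − 680·1896
So 1896·(-680) ≡ 1 (mod 2749), i.e. 1896⁻¹ ≡ 2069.
Then x ≡ 2069·1783 ≡ 2618 (mod 2749); the smallest non-negative solution is x = 2618.

2618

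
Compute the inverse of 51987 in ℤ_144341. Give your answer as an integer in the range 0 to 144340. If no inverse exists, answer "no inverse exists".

Apply the Euclidean algorithm to 144341 and 51987:
144341 = 2*51987 + 40367
51987 = 1*40367 + 11620
40367 = 3*11620 + 5507
11620 = 2*5507 + 606
5507 = 9*606 + 53
606 = 11*53 + 23
53 = 2*23 + 7
23 = 3*7 + 2
7 = 3*2 + 1
2 = 2*1 + 0
Since gcd(51987, 144341) = 1, back-substitute to write 1 as a combination:
1 = 7 − 3·2
1 = −3·23 + 10·7
1 = 10·53 − 23·23
1 = −23·606 + 263·53
1 = 263·5507 − 2390·606
1 = −2390·11620 + 5043·5507
1 = 5043·40367 − 17519·11620
1 = −17519·51987 + 22562·40367
1 = 22562·144341 − 62643·51987
Hence 51987⁻¹ ≡ -62643 ≡ 81698 (mod 144341).

81698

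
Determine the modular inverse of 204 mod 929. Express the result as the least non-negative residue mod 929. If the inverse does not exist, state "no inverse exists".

Run Euclid on (929, 204):
929 = 4·204 + 113
204 = 1·113 + 91
113 = 1·91 + 22
91 = 4·22 + 3
22 = 7·3 + 1
3 = 3·1 + 0
Since gcd(204, 929) = 1, back-substitute to write 1 as a combination:
1 = 22 − 7·3
1 = −7·91 + 29·22
1 = 29·113 − 36·91
1 = −36·204 + 65·113
1 = 65·929 − 296·204
Thus 204·(-296) ≡ 1 (mod 929); reducing, -296 mod 929 = 633.

633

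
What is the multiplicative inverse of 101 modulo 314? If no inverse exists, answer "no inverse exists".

171

gcd(314, 101) by repeated division:
314 = 3*101 + 11
101 = 9*11 + 2
11 = 5*2 + 1
2 = 2*1 + 0
gcd = 1, so the inverse exists. Back-substitute:
1 = 11 − 5·2
1 = −5·101 + 46·11
1 = 46·314 − 143·101
Hence 101⁻¹ ≡ -143 ≡ 171 (mod 314).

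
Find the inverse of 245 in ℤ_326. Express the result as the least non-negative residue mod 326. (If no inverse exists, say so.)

165

Apply the Euclidean algorithm to 326 and 245:
326 = 1×245 + 81
245 = 3×81 + 2
81 = 40×2 + 1
2 = 2×1 + 0
gcd = 1, so the inverse exists. Back-substitute:
1 = 81 − 40·2
1 = −40·245 + 121·81
1 = 121·326 − 161·245
Hence 245⁻¹ ≡ -161 ≡ 165 (mod 326).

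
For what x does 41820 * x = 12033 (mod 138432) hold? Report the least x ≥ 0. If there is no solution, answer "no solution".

gcd(41820, 138432):
138432 = 3×41820 + 12972
41820 = 3×12972 + 2904
12972 = 4×2904 + 1356
2904 = 2×1356 + 192
1356 = 7×192 + 12
192 = 16×12 + 0
gcd = 12, but 12 ∤ 12033, so the congruence has no solution.

no solution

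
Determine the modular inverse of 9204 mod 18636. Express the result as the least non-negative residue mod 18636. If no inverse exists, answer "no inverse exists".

Compute gcd(9204, 18636):
18636 = 2×9204 + 228
9204 = 40×228 + 84
228 = 2×84 + 60
84 = 1×60 + 24
60 = 2×24 + 12
24 = 2×12 + 0
The gcd is 12, not 1, hence no inverse exists.

no inverse exists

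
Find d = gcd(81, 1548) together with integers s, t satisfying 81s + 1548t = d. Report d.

9

Apply Euclid's algorithm to 1548 and 81:
1548 = 19*81 + 9
81 = 9*9 + 0
gcd(81, 1548) = 9.
Working backward:
9 = 1548 − 19·81
So 9 = (1)·1548 + (-19)·81.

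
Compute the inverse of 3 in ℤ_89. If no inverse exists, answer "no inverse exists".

Apply the Euclidean algorithm to 89 and 3:
89 = 29*3 + 2
3 = 1*2 + 1
2 = 2*1 + 0
Since gcd(3, 89) = 1, back-substitute to write 1 as a combination:
1 = 3 − 2
1 = −89 + 30·3
So 3·30 ≡ 1 (mod 89).

30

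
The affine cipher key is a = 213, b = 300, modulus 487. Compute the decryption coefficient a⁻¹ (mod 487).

Apply the Euclidean algorithm to 487 and 213:
487 = 2×213 + 61
213 = 3×61 + 30
61 = 2×30 + 1
30 = 30×1 + 0
The gcd is 1. Working backward:
1 = 61 − 2·30
1 = −2·213 + 7·61
1 = 7·487 − 16·213
So 213·(-16) ≡ 1 (mod 487), and -16 ≡ 471 (mod 487).

471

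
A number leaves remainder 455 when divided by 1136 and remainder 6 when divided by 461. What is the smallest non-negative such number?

Write x = 455 + 1136·k. Then 1136·k ≡ 6 − 455 ≡ 12 (mod 461).
Need 1136⁻¹ mod 461. Extended Euclid on (461, 214):
461 = 2*214 + 33
214 = 6*33 + 16
33 = 2*16 + 1
16 = 16*1 + 0
Back-substitute:
1 = 33 − 2·16
1 = −2·214 + 13·33
1 = 13·461 − 28·214
1136⁻¹ ≡ 433 (mod 461), so k ≡ 433·12 ≡ 125 (mod 461).
x = 455 + 1136·125 = 142455.

142455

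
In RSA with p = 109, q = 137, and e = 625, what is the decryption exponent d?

14641

φ(n) = (p−1)(q−1) = 108·136 = 14688.
Need d with 625·d ≡ 1 (mod 14688). Apply the extended Euclidean algorithm:
14688 = 23*625 + 313
625 = 1*313 + 312
313 = 1*312 + 1
312 = 312*1 + 0
Back-substitute:
1 = 313 − 312
1 = −625 + 2·313
1 = 2·14688 − 47·625
So 625·(-47) ≡ 1 (mod 14688), hence d ≡ -47 ≡ 14641 (mod 14688).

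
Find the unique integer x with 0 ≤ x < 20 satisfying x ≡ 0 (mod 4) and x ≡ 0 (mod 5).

Write x = 0 + 4·k. Then 4·k ≡ 0 − 0 ≡ 0 (mod 5).
Need 4⁻¹ mod 5. Extended Euclid on (5, 4):
5 = 1·4 + 1
4 = 4·1 + 0
Back-substitute:
1 = 5 − 4
4⁻¹ ≡ 4 (mod 5), so k ≡ 4·0 ≡ 0 (mod 5).
x = 0 + 4·0 = 0.

0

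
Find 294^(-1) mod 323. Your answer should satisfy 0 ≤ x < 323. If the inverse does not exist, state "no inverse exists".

245

Extended Euclidean algorithm:
323 = 1·294 + 29
294 = 10·29 + 4
29 = 7·4 + 1
4 = 4·1 + 0
The gcd is 1. Working backward:
1 = 29 − 7·4
1 = −7·294 + 71·29
1 = 71·323 − 78·294
Hence 294⁻¹ ≡ -78 ≡ 245 (mod 323).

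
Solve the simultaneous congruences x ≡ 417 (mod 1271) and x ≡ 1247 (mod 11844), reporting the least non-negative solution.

5366579

Write x = 417 + 1271·k. Then 1271·k ≡ 1247 − 417 ≡ 830 (mod 11844).
Need 1271⁻¹ mod 11844. Extended Euclid on (11844, 1271):
11844 = 9×1271 + 405
1271 = 3×405 + 56
405 = 7×56 + 13
56 = 4×13 + 4
13 = 3×4 + 1
4 = 4×1 + 0
Back-substitute:
1 = 13 − 3·4
1 = −3·56 + 13·13
1 = 13·405 − 94·56
1 = −94·1271 + 295·405
1 = 295·11844 − 2749·1271
1271⁻¹ ≡ 9095 (mod 11844), so k ≡ 9095·830 ≡ 4222 (mod 11844).
x = 417 + 1271·4222 = 5366579.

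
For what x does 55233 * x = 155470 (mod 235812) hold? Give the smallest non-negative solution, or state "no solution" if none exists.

gcd(55233, 235812):
235812 = 4×55233 + 14880
55233 = 3×14880 + 10593
14880 = 1×10593 + 4287
10593 = 2×4287 + 2019
4287 = 2×2019 + 249
2019 = 8×249 + 27
249 = 9×27 + 6
27 = 4×6 + 3
6 = 2×3 + 0
gcd = 3, but 3 ∤ 155470, so the congruence has no solution.

no solution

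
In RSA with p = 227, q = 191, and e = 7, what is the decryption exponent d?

φ(n) = (p−1)(q−1) = 226·190 = 42940.
Need d with 7·d ≡ 1 (mod 42940). Apply the extended Euclidean algorithm:
42940 = 6134×7 + 2
7 = 3×2 + 1
2 = 2×1 + 0
Back-substitute:
1 = 7 − 3·2
1 = −3·42940 + 18403·7
So 7·18403 ≡ 1 (mod 42940), hence d = 18403.

18403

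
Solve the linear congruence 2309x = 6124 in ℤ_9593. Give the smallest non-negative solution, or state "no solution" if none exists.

First find gcd(2309, 9593):
9593 = 4×2309 + 357
2309 = 6×357 + 167
357 = 2×167 + 23
167 = 7×23 + 6
23 = 3×6 + 5
6 = 1×5 + 1
5 = 5×1 + 0
gcd = 1, so a unique solution mod 9593 exists.
Back-substitute for the Bézout coefficients:
1 = 6 − 5
1 = −23 + 4·6
1 = 4·167 − 29·23
1 = −29·357 + 62·167
1 = 62·2309 − 401·357
1 = −401·9593 + 1666·2309
So 2309·(1666) ≡ 1 (mod 9593), giving 2309⁻¹ ≡ 1666.
x ≡ 2309⁻¹·6124 ≡ 1666·6124 ≡ 5225 (mod 9593).

5225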